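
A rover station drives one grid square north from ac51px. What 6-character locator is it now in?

Latitude subsquare x = 23; +1 → 24, wraps to 0 = a, carry into square.
Latitude square 1; +1 → 2.
The longitude characters are unchanged.

AC52pa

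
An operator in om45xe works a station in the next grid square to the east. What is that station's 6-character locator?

OM55ae

Longitude subsquare x = 23; +1 → 24, wraps to 0 = a, carry into square.
Longitude square 4; +1 → 5.
The latitude characters are unchanged.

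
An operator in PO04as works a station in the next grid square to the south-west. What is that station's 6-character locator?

Longitude subsquare a = 0; −1 → -1, wraps to 23 = x, carry into square.
Longitude square 0; −1 → -1, wraps to 9, carry into field.
Longitude field P = 15; −1 → 14 = O.
Latitude subsquare s = 18; −1 → 17 = r.

OO94xr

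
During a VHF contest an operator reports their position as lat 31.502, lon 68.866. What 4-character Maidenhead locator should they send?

MM41

Offset from 180°W / 90°S: lon 248.87°, lat 121.50°.
Field: 248.87/20 → 12 → M, 121.50/10 → 12 → M; chars MM.
Square: 8.87/2 → 4, 1.50/1 → 1; chars 41.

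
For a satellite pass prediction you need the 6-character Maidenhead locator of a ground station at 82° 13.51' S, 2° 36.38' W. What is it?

Add 180° to longitude and 90° to latitude: 177.3937, 7.7748.
Field: lon ⌊177.3937/20⌋ = 8 → I; lat ⌊7.7748/10⌋ = 0 → A.
Square: lon ⌊17.3937/2⌋ = 8; lat ⌊7.7748/1⌋ = 7.
Subsquare: lon ⌊1.3937/0.0833333⌋ = 16 → q; lat ⌊0.7748/0.0416667⌋ = 18 → s.

IA87qs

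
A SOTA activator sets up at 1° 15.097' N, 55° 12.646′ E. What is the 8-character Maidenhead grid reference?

LJ71og50

Add 180° to longitude and 90° to latitude: 235.21077, 91.25162.
Field: lon ⌊235.21077/20⌋ = 11 → L; lat ⌊91.25162/10⌋ = 9 → J.
Square: lon ⌊15.21077/2⌋ = 7; lat ⌊1.25162/1⌋ = 1.
Subsquare: lon ⌊1.21077/0.0833333⌋ = 14 → o; lat ⌊0.25162/0.0416667⌋ = 6 → g.
Extended square: lon ⌊0.04410/0.00833333⌋ = 5; lat ⌊0.00162/0.00416667⌋ = 0.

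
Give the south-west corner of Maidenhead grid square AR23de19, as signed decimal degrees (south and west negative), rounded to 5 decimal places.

Field A=0, R=17: +0·20° lon, +17·10° lat → SW at lon -180°, lat 80°.
Square 2, 3: +2·2° lon, +3·1° lat → SW at lon -176°, lat 83°.
Subsquare d=3, e=4: +3·0.0833333° lon, +4·0.0416667° lat → SW at lon -175.75°, lat 83.1667°.
Extended square 1, 9: +1·0.00833333° lon, +9·0.00416667° lat → SW at lon -175.742°, lat 83.2042°.
latitude 83.20417, longitude -175.74167.

83.20417, -175.74167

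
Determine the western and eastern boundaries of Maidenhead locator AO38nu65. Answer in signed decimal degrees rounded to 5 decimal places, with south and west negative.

-172.86667, -172.85833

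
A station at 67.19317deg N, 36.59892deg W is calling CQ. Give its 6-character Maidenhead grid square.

Shift to the Maidenhead origin (180°W, 90°S): lon 143.4011, lat 157.1932.
Field: 143.4011/20 → 7 → H, 157.1932/10 → 15 → P; chars HP.
Square: 3.4011/2 → 1, 7.1932/1 → 7; chars 17.
Subsquare: 1.4011/0.0833333 → 16 → q, 0.1932/0.0416667 → 4 → e; chars qe.

HP17qe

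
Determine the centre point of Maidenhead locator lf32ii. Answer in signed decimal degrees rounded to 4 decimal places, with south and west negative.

-37.6458, 46.7083

Field L=11, F=5: +11·20° lon, +5·10° lat → SW at lon 40°, lat -40°.
Square 3, 2: +3·2° lon, +2·1° lat → SW at lon 46°, lat -38°.
Subsquare i=8, i=8: +8·0.0833333° lon, +8·0.0416667° lat → SW at lon 46.6667°, lat -37.6667°.
Cell spans 0.0833333° lon × 0.0416667° lat. Centre is SW corner plus half of each.
latitude -37.6458, longitude 46.7083.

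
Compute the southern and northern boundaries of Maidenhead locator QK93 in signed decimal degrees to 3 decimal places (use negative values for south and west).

13.000, 14.000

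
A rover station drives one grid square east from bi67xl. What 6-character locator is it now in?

BI77al

Longitude subsquare x = 23; +1 → 24, wraps to 0 = a, carry into square.
Longitude square 6; +1 → 7.
The latitude characters are unchanged.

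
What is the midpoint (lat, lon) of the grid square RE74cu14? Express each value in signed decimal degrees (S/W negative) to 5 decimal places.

Field R=17, E=4: +17·20° lon, +4·10° lat → SW at lon 160°, lat -50°.
Square 7, 4: +7·2° lon, +4·1° lat → SW at lon 174°, lat -46°.
Subsquare c=2, u=20: +2·0.0833333° lon, +20·0.0416667° lat → SW at lon 174.167°, lat -45.1667°.
Extended square 1, 4: +1·0.00833333° lon, +4·0.00416667° lat → SW at lon 174.175°, lat -45.15°.
Cell spans 0.00833333° lon × 0.00416667° lat. Centre is SW corner plus half of each.
latitude -45.14792, longitude 174.17917.

-45.14792, 174.17917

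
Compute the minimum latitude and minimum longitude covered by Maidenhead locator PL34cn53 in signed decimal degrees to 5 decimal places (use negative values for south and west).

Field P=15, L=11: +15·20° lon, +11·10° lat → SW at lon 120°, lat 20°.
Square 3, 4: +3·2° lon, +4·1° lat → SW at lon 126°, lat 24°.
Subsquare c=2, n=13: +2·0.0833333° lon, +13·0.0416667° lat → SW at lon 126.167°, lat 24.5417°.
Extended square 5, 3: +5·0.00833333° lon, +3·0.00416667° lat → SW at lon 126.208°, lat 24.5542°.
latitude 24.55417, longitude 126.20833.

24.55417, 126.20833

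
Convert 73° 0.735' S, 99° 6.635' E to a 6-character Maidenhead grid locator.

NB96nx

Offset from 180°W / 90°S: lon 279.1106°, lat 16.9878°.
Field: 279.1106/20 → 13 → N, 16.9878/10 → 1 → B; chars NB.
Square: 19.1106/2 → 9, 6.9878/1 → 6; chars 96.
Subsquare: 1.1106/0.0833333 → 13 → n, 0.9878/0.0416667 → 23 → x; chars nx.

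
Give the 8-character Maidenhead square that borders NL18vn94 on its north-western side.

Longitude extended square 9; −1 → 8.
Latitude extended square 4; +1 → 5.

NL18vn85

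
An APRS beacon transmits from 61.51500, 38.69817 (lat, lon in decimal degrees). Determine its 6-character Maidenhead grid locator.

KP91im

Add 180° to longitude and 90° to latitude: 218.6982, 151.5150.
Field (20°×10°, letters A–R): lon ⌊218.6982/20⌋ = 10 → K; lat ⌊151.5150/10⌋ = 15 → P.
Square (2°×1°, digits 0–9): lon ⌊18.6982/2⌋ = 9; lat ⌊1.5150/1⌋ = 1.
Subsquare (5′×2.5′, letters a–x): lon ⌊0.6982/0.0833333⌋ = 8 → i; lat ⌊0.5150/0.0416667⌋ = 12 → m.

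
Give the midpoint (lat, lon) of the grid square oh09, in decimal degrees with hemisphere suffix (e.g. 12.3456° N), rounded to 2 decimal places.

10.50° S, 101.00° E

Field O=14, H=7: +14·20° lon, +7·10° lat → SW at lon 100°, lat -20°.
Square 0, 9: +0·2° lon, +9·1° lat → SW at lon 100°, lat -11°.
Cell spans 2° lon × 1° lat. Centre is SW corner plus half of each.
latitude 10.50° S, longitude 101.00° E.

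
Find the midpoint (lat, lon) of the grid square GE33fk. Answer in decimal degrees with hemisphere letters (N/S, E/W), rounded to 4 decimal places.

46.5625° S, 53.5417° W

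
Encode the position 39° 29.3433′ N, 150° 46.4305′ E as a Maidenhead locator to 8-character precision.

Offset from 180°W / 90°S: lon 330.77384°, lat 129.48906°.
Field (20°×10°, letters A–R): 330.77384/20 → 16 → Q, 129.48906/10 → 12 → M; chars QM.
Square (2°×1°, digits 0–9): 10.77384/2 → 5, 9.48906/1 → 9; chars 59.
Subsquare (5′×2.5′, letters a–x): 0.77384/0.0833333 → 9 → j, 0.48906/0.0416667 → 11 → l; chars jl.
Extended square (30″×15″, digits 0–9): 0.02384/0.00833333 → 2, 0.03072/0.00416667 → 7; chars 27.

QM59jl27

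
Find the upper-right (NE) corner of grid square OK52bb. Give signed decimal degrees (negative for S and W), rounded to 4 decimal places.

12.0833, 110.1667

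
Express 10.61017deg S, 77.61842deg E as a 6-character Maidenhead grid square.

Offset from 180°W / 90°S: lon 257.6184°, lat 79.3898°.
Field (20°×10°, letters A–R): 257.6184/20 → 12 → M, 79.3898/10 → 7 → H; chars MH.
Square (2°×1°, digits 0–9): 17.6184/2 → 8, 9.3898/1 → 9; chars 89.
Subsquare (5′×2.5′, letters a–x): 1.6184/0.0833333 → 19 → t, 0.3898/0.0416667 → 9 → j; chars tj.

MH89tj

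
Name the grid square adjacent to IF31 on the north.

IF32

Latitude square 1; +1 → 2.
The longitude characters are unchanged.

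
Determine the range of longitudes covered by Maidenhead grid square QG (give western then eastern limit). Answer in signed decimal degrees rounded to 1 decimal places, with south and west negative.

Field Q=16, G=6: +16·20° lon, +6·10° lat → SW at lon 140°, lat -30°.
Cell spans 20° lon × 10° lat.
west 140.0, east 160.0.

140.0, 160.0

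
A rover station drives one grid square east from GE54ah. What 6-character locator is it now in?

GE54bh

Longitude subsquare a = 0; +1 → 1 = b.
The latitude characters are unchanged.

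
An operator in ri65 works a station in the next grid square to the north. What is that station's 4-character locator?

Latitude square 5; +1 → 6.
The longitude characters are unchanged.

RI66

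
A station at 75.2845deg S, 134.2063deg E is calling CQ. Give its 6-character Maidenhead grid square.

PB74cr

Offset from 180°W / 90°S: lon 314.2063°, lat 14.7155°.
Field (20°×10°, letters A–R): lon ⌊314.2063/20⌋ = 15 → P; lat ⌊14.7155/10⌋ = 1 → B.
Square (2°×1°, digits 0–9): lon ⌊14.2063/2⌋ = 7; lat ⌊4.7155/1⌋ = 4.
Subsquare (5′×2.5′, letters a–x): lon ⌊0.2063/0.0833333⌋ = 2 → c; lat ⌊0.7155/0.0416667⌋ = 17 → r.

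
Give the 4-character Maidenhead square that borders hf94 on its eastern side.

IF04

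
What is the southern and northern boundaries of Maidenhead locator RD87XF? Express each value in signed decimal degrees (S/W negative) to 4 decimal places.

-52.7917, -52.7500

Field R=17, D=3: +17·20° lon, +3·10° lat → SW at lon 160°, lat -60°.
Square 8, 7: +8·2° lon, +7·1° lat → SW at lon 176°, lat -53°.
Subsquare x=23, f=5: +23·0.0833333° lon, +5·0.0416667° lat → SW at lon 177.917°, lat -52.7917°.
Cell spans 0.0833333° lon × 0.0416667° lat.
south -52.7917, north -52.7500.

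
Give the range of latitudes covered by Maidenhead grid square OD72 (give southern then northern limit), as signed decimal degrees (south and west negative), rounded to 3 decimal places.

Field O=14, D=3: +14·20° lon, +3·10° lat → SW at lon 100°, lat -60°.
Square 7, 2: +7·2° lon, +2·1° lat → SW at lon 114°, lat -58°.
Cell spans 2° lon × 1° lat.
south -58.000, north -57.000.

-58.000, -57.000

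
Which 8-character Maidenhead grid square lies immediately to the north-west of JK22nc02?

Longitude extended square 0; −1 → -1, wraps to 9, carry into subsquare.
Longitude subsquare n = 13; −1 → 12 = m.
Latitude extended square 2; +1 → 3.

JK22mc93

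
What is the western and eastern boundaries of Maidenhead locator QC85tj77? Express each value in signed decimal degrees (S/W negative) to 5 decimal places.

157.64167, 157.65000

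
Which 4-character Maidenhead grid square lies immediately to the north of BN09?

BO00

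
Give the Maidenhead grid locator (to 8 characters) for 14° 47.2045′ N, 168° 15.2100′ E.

RK44ds08

Offset from 180°W / 90°S: lon 348.25350°, lat 104.78674°.
Field: 348.25350/20 → 17 → R, 104.78674/10 → 10 → K; chars RK.
Square: 8.25350/2 → 4, 4.78674/1 → 4; chars 44.
Subsquare: 0.25350/0.0833333 → 3 → d, 0.78674/0.0416667 → 18 → s; chars ds.
Extended square: 0.00350/0.00833333 → 0, 0.03674/0.00416667 → 8; chars 08.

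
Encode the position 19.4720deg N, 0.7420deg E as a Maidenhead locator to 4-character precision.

JK09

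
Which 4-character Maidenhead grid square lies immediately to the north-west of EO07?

Longitude square 0; −1 → -1, wraps to 9, carry into field.
Longitude field E = 4; −1 → 3 = D.
Latitude square 7; +1 → 8.

DO98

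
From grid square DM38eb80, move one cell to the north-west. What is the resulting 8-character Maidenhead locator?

DM38eb71

Longitude extended square 8; −1 → 7.
Latitude extended square 0; +1 → 1.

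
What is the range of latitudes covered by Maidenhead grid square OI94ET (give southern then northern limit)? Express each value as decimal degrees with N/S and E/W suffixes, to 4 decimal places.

5.2083° S, 5.1667° S

Field O=14, I=8: +14·20° lon, +8·10° lat → SW at lon 100°, lat -10°.
Square 9, 4: +9·2° lon, +4·1° lat → SW at lon 118°, lat -6°.
Subsquare e=4, t=19: +4·0.0833333° lon, +19·0.0416667° lat → SW at lon 118.333°, lat -5.20833°.
Cell spans 0.0833333° lon × 0.0416667° lat.
south 5.2083° S, north 5.1667° S.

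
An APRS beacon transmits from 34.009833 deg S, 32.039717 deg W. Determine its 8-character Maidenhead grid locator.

HF35xx57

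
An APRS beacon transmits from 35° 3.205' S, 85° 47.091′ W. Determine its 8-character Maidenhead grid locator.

EF74cw57

Offset from 180°W / 90°S: lon 94.21515°, lat 54.94658°.
Field (20°×10°, letters A–R): 94.21515/20 → 4 → E, 54.94658/10 → 5 → F; chars EF.
Square (2°×1°, digits 0–9): 14.21515/2 → 7, 4.94658/1 → 4; chars 74.
Subsquare (5′×2.5′, letters a–x): 0.21515/0.0833333 → 2 → c, 0.94658/0.0416667 → 22 → w; chars cw.
Extended square (30″×15″, digits 0–9): 0.04848/0.00833333 → 5, 0.02992/0.00416667 → 7; chars 57.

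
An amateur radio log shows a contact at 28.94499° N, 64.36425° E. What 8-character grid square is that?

ML28ew36

Offset from 180°W / 90°S: lon 244.36425°, lat 118.94499°.
Field: lon ⌊244.36425/20⌋ = 12 → M; lat ⌊118.94499/10⌋ = 11 → L.
Square: lon ⌊4.36425/2⌋ = 2; lat ⌊8.94499/1⌋ = 8.
Subsquare: lon ⌊0.36425/0.0833333⌋ = 4 → e; lat ⌊0.94499/0.0416667⌋ = 22 → w.
Extended square: lon ⌊0.03092/0.00833333⌋ = 3; lat ⌊0.02832/0.00416667⌋ = 6.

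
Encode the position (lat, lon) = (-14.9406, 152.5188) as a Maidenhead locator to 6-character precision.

QH65gb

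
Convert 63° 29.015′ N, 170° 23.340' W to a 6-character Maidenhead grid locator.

AP43tl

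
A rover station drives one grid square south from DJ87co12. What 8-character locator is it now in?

DJ87co11

Latitude extended square 2; −1 → 1.
The longitude characters are unchanged.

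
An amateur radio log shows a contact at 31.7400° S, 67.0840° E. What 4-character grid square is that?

Shift to the Maidenhead origin (180°W, 90°S): lon 247.08, lat 58.26.
Field (20°×10°, letters A–R): lon ⌊247.08/20⌋ = 12 → M; lat ⌊58.26/10⌋ = 5 → F.
Square (2°×1°, digits 0–9): lon ⌊7.08/2⌋ = 3; lat ⌊8.26/1⌋ = 8.

MF38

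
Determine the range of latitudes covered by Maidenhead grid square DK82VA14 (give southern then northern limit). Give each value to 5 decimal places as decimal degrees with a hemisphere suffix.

Field D=3, K=10: +3·20° lon, +10·10° lat → SW at lon -120°, lat 10°.
Square 8, 2: +8·2° lon, +2·1° lat → SW at lon -104°, lat 12°.
Subsquare v=21, a=0: +21·0.0833333° lon, +0·0.0416667° lat → SW at lon -102.25°, lat 12°.
Extended square 1, 4: +1·0.00833333° lon, +4·0.00416667° lat → SW at lon -102.242°, lat 12.0167°.
Cell spans 0.00833333° lon × 0.00416667° lat.
south 12.01667° N, north 12.02083° N.

12.01667° N, 12.02083° N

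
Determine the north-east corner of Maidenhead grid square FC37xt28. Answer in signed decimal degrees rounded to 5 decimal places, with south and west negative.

-62.17083, -72.05833

Field F=5, C=2: +5·20° lon, +2·10° lat → SW at lon -80°, lat -70°.
Square 3, 7: +3·2° lon, +7·1° lat → SW at lon -74°, lat -63°.
Subsquare x=23, t=19: +23·0.0833333° lon, +19·0.0416667° lat → SW at lon -72.0833°, lat -62.2083°.
Extended square 2, 8: +2·0.00833333° lon, +8·0.00416667° lat → SW at lon -72.0667°, lat -62.175°.
Cell spans 0.00833333° lon × 0.00416667° lat. NE corner is SW corner plus one full cell.
latitude -62.17083, longitude -72.05833.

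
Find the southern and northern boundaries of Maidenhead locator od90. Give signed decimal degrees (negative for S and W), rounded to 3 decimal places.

-60.000, -59.000

Field O=14, D=3: +14·20° lon, +3·10° lat → SW at lon 100°, lat -60°.
Square 9, 0: +9·2° lon, +0·1° lat → SW at lon 118°, lat -60°.
Cell spans 2° lon × 1° lat.
south -60.000, north -59.000.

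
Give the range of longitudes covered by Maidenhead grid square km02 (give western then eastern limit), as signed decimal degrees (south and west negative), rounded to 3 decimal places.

20.000, 22.000

Field K=10, M=12: +10·20° lon, +12·10° lat → SW at lon 20°, lat 30°.
Square 0, 2: +0·2° lon, +2·1° lat → SW at lon 20°, lat 32°.
Cell spans 2° lon × 1° lat.
west 20.000, east 22.000.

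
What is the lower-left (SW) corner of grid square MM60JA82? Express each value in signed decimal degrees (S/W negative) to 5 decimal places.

30.00833, 72.81667

Field M=12, M=12: +12·20° lon, +12·10° lat → SW at lon 60°, lat 30°.
Square 6, 0: +6·2° lon, +0·1° lat → SW at lon 72°, lat 30°.
Subsquare j=9, a=0: +9·0.0833333° lon, +0·0.0416667° lat → SW at lon 72.75°, lat 30°.
Extended square 8, 2: +8·0.00833333° lon, +2·0.00416667° lat → SW at lon 72.8167°, lat 30.0083°.
latitude 30.00833, longitude 72.81667.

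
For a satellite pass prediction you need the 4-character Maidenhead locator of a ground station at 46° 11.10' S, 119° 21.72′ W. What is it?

DE03

Offset from 180°W / 90°S: lon 60.64°, lat 43.81°.
Field: lon ⌊60.64/20⌋ = 3 → D; lat ⌊43.81/10⌋ = 4 → E.
Square: lon ⌊0.64/2⌋ = 0; lat ⌊3.81/1⌋ = 3.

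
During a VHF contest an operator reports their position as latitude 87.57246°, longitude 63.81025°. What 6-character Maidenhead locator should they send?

MR17vn

Offset from 180°W / 90°S: lon 243.8102°, lat 177.5725°.
Field: 243.8102/20 → 12 → M, 177.5725/10 → 17 → R; chars MR.
Square: 3.8102/2 → 1, 7.5725/1 → 7; chars 17.
Subsquare: 1.8102/0.0833333 → 21 → v, 0.5725/0.0416667 → 13 → n; chars vn.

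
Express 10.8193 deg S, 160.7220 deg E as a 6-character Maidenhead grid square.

Shift to the Maidenhead origin (180°W, 90°S): lon 340.7220, lat 79.1807.
Field: lon ⌊340.7220/20⌋ = 17 → R; lat ⌊79.1807/10⌋ = 7 → H.
Square: lon ⌊0.7220/2⌋ = 0; lat ⌊9.1807/1⌋ = 9.
Subsquare: lon ⌊0.7220/0.0833333⌋ = 8 → i; lat ⌊0.1807/0.0416667⌋ = 4 → e.

RH09ie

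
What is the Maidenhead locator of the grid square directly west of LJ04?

KJ94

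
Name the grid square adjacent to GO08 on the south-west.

FO97

Longitude square 0; −1 → -1, wraps to 9, carry into field.
Longitude field G = 6; −1 → 5 = F.
Latitude square 8; −1 → 7.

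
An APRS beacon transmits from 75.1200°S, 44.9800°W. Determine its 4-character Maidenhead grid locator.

Offset from 180°W / 90°S: lon 135.02°, lat 14.88°.
Field (20°×10°, letters A–R): 135.02/20 → 6 → G, 14.88/10 → 1 → B; chars GB.
Square (2°×1°, digits 0–9): 15.02/2 → 7, 4.88/1 → 4; chars 74.

GB74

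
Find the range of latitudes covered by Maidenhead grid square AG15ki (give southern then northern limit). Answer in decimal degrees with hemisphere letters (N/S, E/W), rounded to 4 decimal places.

24.6667° S, 24.6250° S

Field A=0, G=6: +0·20° lon, +6·10° lat → SW at lon -180°, lat -30°.
Square 1, 5: +1·2° lon, +5·1° lat → SW at lon -178°, lat -25°.
Subsquare k=10, i=8: +10·0.0833333° lon, +8·0.0416667° lat → SW at lon -177.167°, lat -24.6667°.
Cell spans 0.0833333° lon × 0.0416667° lat.
south 24.6667° S, north 24.6250° S.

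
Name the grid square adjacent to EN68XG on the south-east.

Longitude subsquare x = 23; +1 → 24, wraps to 0 = a, carry into square.
Longitude square 6; +1 → 7.
Latitude subsquare g = 6; −1 → 5 = f.

EN78af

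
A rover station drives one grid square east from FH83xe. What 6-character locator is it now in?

Longitude subsquare x = 23; +1 → 24, wraps to 0 = a, carry into square.
Longitude square 8; +1 → 9.
The latitude characters are unchanged.

FH93ae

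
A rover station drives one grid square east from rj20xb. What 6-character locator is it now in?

Longitude subsquare x = 23; +1 → 24, wraps to 0 = a, carry into square.
Longitude square 2; +1 → 3.
The latitude characters are unchanged.

RJ30ab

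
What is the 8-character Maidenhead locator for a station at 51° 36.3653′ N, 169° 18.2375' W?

AO51io35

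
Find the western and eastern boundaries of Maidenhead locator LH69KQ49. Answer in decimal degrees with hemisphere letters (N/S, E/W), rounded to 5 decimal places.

Field L=11, H=7: +11·20° lon, +7·10° lat → SW at lon 40°, lat -20°.
Square 6, 9: +6·2° lon, +9·1° lat → SW at lon 52°, lat -11°.
Subsquare k=10, q=16: +10·0.0833333° lon, +16·0.0416667° lat → SW at lon 52.8333°, lat -10.3333°.
Extended square 4, 9: +4·0.00833333° lon, +9·0.00416667° lat → SW at lon 52.8667°, lat -10.2958°.
Cell spans 0.00833333° lon × 0.00416667° lat.
west 52.86667° E, east 52.87500° E.

52.86667° E, 52.87500° E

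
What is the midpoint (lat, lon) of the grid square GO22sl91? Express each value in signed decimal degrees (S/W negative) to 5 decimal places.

52.46458, -54.42083

Field G=6, O=14: +6·20° lon, +14·10° lat → SW at lon -60°, lat 50°.
Square 2, 2: +2·2° lon, +2·1° lat → SW at lon -56°, lat 52°.
Subsquare s=18, l=11: +18·0.0833333° lon, +11·0.0416667° lat → SW at lon -54.5°, lat 52.4583°.
Extended square 9, 1: +9·0.00833333° lon, +1·0.00416667° lat → SW at lon -54.425°, lat 52.4625°.
Cell spans 0.00833333° lon × 0.00416667° lat. Centre is SW corner plus half of each.
latitude 52.46458, longitude -54.42083.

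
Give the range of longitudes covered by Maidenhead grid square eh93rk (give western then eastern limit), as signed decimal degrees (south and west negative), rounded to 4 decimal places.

-80.5833, -80.5000

Field E=4, H=7: +4·20° lon, +7·10° lat → SW at lon -100°, lat -20°.
Square 9, 3: +9·2° lon, +3·1° lat → SW at lon -82°, lat -17°.
Subsquare r=17, k=10: +17·0.0833333° lon, +10·0.0416667° lat → SW at lon -80.5833°, lat -16.5833°.
Cell spans 0.0833333° lon × 0.0416667° lat.
west -80.5833, east -80.5000.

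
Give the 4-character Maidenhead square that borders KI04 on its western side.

JI94

Longitude square 0; −1 → -1, wraps to 9, carry into field.
Longitude field K = 10; −1 → 9 = J.
The latitude characters are unchanged.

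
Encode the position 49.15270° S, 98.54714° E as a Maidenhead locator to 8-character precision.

Offset from 180°W / 90°S: lon 278.54714°, lat 40.84730°.
Field: lon ⌊278.54714/20⌋ = 13 → N; lat ⌊40.84730/10⌋ = 4 → E.
Square: lon ⌊18.54714/2⌋ = 9; lat ⌊0.84730/1⌋ = 0.
Subsquare: lon ⌊0.54714/0.0833333⌋ = 6 → g; lat ⌊0.84730/0.0416667⌋ = 20 → u.
Extended square: lon ⌊0.04714/0.00833333⌋ = 5; lat ⌊0.01397/0.00416667⌋ = 3.

NE90gu53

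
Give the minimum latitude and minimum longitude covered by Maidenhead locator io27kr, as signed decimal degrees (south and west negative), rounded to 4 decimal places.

57.7083, -15.1667

Field I=8, O=14: +8·20° lon, +14·10° lat → SW at lon -20°, lat 50°.
Square 2, 7: +2·2° lon, +7·1° lat → SW at lon -16°, lat 57°.
Subsquare k=10, r=17: +10·0.0833333° lon, +17·0.0416667° lat → SW at lon -15.1667°, lat 57.7083°.
latitude 57.7083, longitude -15.1667.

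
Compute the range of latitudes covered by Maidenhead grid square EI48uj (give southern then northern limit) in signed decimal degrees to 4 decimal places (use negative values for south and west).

-1.6250, -1.5833

Field E=4, I=8: +4·20° lon, +8·10° lat → SW at lon -100°, lat -10°.
Square 4, 8: +4·2° lon, +8·1° lat → SW at lon -92°, lat -2°.
Subsquare u=20, j=9: +20·0.0833333° lon, +9·0.0416667° lat → SW at lon -90.3333°, lat -1.625°.
Cell spans 0.0833333° lon × 0.0416667° lat.
south -1.6250, north -1.5833.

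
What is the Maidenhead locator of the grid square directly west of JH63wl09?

Longitude extended square 0; −1 → -1, wraps to 9, carry into subsquare.
Longitude subsquare w = 22; −1 → 21 = v.
The latitude characters are unchanged.

JH63vl99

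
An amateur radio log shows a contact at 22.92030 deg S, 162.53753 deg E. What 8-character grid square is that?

Add 180° to longitude and 90° to latitude: 342.53753, 67.07970.
Field: 342.53753/20 → 17 → R, 67.07970/10 → 6 → G; chars RG.
Square: 2.53753/2 → 1, 7.07970/1 → 7; chars 17.
Subsquare: 0.53753/0.0833333 → 6 → g, 0.07970/0.0416667 → 1 → b; chars gb.
Extended square: 0.03753/0.00833333 → 4, 0.03803/0.00416667 → 9; chars 49.

RG17gb49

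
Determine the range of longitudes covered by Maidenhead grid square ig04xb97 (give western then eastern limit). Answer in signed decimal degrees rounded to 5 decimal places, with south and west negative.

-18.00833, -18.00000

Field I=8, G=6: +8·20° lon, +6·10° lat → SW at lon -20°, lat -30°.
Square 0, 4: +0·2° lon, +4·1° lat → SW at lon -20°, lat -26°.
Subsquare x=23, b=1: +23·0.0833333° lon, +1·0.0416667° lat → SW at lon -18.0833°, lat -25.9583°.
Extended square 9, 7: +9·0.00833333° lon, +7·0.00416667° lat → SW at lon -18.0083°, lat -25.9292°.
Cell spans 0.00833333° lon × 0.00416667° lat.
west -18.00833, east -18.00000.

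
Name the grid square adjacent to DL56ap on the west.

Longitude subsquare a = 0; −1 → -1, wraps to 23 = x, carry into square.
Longitude square 5; −1 → 4.
The latitude characters are unchanged.

DL46xp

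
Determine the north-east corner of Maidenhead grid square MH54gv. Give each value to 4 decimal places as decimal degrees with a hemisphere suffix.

15.0833° S, 70.5833° E

Field M=12, H=7: +12·20° lon, +7·10° lat → SW at lon 60°, lat -20°.
Square 5, 4: +5·2° lon, +4·1° lat → SW at lon 70°, lat -16°.
Subsquare g=6, v=21: +6·0.0833333° lon, +21·0.0416667° lat → SW at lon 70.5°, lat -15.125°.
Cell spans 0.0833333° lon × 0.0416667° lat. NE corner is SW corner plus one full cell.
latitude 15.0833° S, longitude 70.5833° E.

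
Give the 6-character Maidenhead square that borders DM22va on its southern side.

Latitude subsquare a = 0; −1 → -1, wraps to 23 = x, carry into square.
Latitude square 2; −1 → 1.
The longitude characters are unchanged.

DM21vx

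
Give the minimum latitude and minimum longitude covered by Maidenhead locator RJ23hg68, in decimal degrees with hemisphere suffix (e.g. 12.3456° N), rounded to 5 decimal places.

3.28333° N, 164.63333° E

Field R=17, J=9: +17·20° lon, +9·10° lat → SW at lon 160°, lat 0°.
Square 2, 3: +2·2° lon, +3·1° lat → SW at lon 164°, lat 3°.
Subsquare h=7, g=6: +7·0.0833333° lon, +6·0.0416667° lat → SW at lon 164.583°, lat 3.25°.
Extended square 6, 8: +6·0.00833333° lon, +8·0.00416667° lat → SW at lon 164.633°, lat 3.28333°.
latitude 3.28333° N, longitude 164.63333° E.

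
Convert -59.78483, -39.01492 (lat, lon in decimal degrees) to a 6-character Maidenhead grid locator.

HD00lf

Offset from 180°W / 90°S: lon 140.9851°, lat 30.2152°.
Field: 140.9851/20 → 7 → H, 30.2152/10 → 3 → D; chars HD.
Square: 0.9851/2 → 0, 0.2152/1 → 0; chars 00.
Subsquare: 0.9851/0.0833333 → 11 → l, 0.2152/0.0416667 → 5 → f; chars lf.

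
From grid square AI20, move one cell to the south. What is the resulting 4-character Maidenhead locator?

AH29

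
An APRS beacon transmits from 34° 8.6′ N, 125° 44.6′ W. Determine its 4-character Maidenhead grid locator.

Offset from 180°W / 90°S: lon 54.26°, lat 124.14°.
Field: lon ⌊54.26/20⌋ = 2 → C; lat ⌊124.14/10⌋ = 12 → M.
Square: lon ⌊14.26/2⌋ = 7; lat ⌊4.14/1⌋ = 4.

CM74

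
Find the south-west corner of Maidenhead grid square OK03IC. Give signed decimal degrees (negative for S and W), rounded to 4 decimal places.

13.0833, 100.6667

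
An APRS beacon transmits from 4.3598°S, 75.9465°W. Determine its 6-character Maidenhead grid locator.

Offset from 180°W / 90°S: lon 104.0535°, lat 85.6402°.
Field (20°×10°, letters A–R): 104.0535/20 → 5 → F, 85.6402/10 → 8 → I; chars FI.
Square (2°×1°, digits 0–9): 4.0535/2 → 2, 5.6402/1 → 5; chars 25.
Subsquare (5′×2.5′, letters a–x): 0.0535/0.0833333 → 0 → a, 0.6402/0.0416667 → 15 → p; chars ap.

FI25ap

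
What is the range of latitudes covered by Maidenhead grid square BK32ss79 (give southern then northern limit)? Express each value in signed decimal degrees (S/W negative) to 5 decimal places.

12.78750, 12.79167

Field B=1, K=10: +1·20° lon, +10·10° lat → SW at lon -160°, lat 10°.
Square 3, 2: +3·2° lon, +2·1° lat → SW at lon -154°, lat 12°.
Subsquare s=18, s=18: +18·0.0833333° lon, +18·0.0416667° lat → SW at lon -152.5°, lat 12.75°.
Extended square 7, 9: +7·0.00833333° lon, +9·0.00416667° lat → SW at lon -152.442°, lat 12.7875°.
Cell spans 0.00833333° lon × 0.00416667° lat.
south 12.78750, north 12.79167.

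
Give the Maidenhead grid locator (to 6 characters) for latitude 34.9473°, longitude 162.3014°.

RM14dw

Add 180° to longitude and 90° to latitude: 342.3014, 124.9473.
Field: lon ⌊342.3014/20⌋ = 17 → R; lat ⌊124.9473/10⌋ = 12 → M.
Square: lon ⌊2.3014/2⌋ = 1; lat ⌊4.9473/1⌋ = 4.
Subsquare: lon ⌊0.3014/0.0833333⌋ = 3 → d; lat ⌊0.9473/0.0416667⌋ = 22 → w.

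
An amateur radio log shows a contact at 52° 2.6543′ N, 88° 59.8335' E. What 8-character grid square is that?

NO42lb90

Offset from 180°W / 90°S: lon 268.99723°, lat 142.04424°.
Field (20°×10°, letters A–R): lon ⌊268.99723/20⌋ = 13 → N; lat ⌊142.04424/10⌋ = 14 → O.
Square (2°×1°, digits 0–9): lon ⌊8.99723/2⌋ = 4; lat ⌊2.04424/1⌋ = 2.
Subsquare (5′×2.5′, letters a–x): lon ⌊0.99723/0.0833333⌋ = 11 → l; lat ⌊0.04424/0.0416667⌋ = 1 → b.
Extended square (30″×15″, digits 0–9): lon ⌊0.08056/0.00833333⌋ = 9; lat ⌊0.00257/0.00416667⌋ = 0.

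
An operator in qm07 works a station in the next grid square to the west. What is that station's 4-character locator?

Longitude square 0; −1 → -1, wraps to 9, carry into field.
Longitude field Q = 16; −1 → 15 = P.
The latitude characters are unchanged.

PM97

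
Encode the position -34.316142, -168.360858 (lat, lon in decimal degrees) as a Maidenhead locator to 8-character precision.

Offset from 180°W / 90°S: lon 11.63914°, lat 55.68386°.
Field (20°×10°, letters A–R): lon ⌊11.63914/20⌋ = 0 → A; lat ⌊55.68386/10⌋ = 5 → F.
Square (2°×1°, digits 0–9): lon ⌊11.63914/2⌋ = 5; lat ⌊5.68386/1⌋ = 5.
Subsquare (5′×2.5′, letters a–x): lon ⌊1.63914/0.0833333⌋ = 19 → t; lat ⌊0.68386/0.0416667⌋ = 16 → q.
Extended square (30″×15″, digits 0–9): lon ⌊0.05581/0.00833333⌋ = 6; lat ⌊0.01719/0.00416667⌋ = 4.

AF55tq64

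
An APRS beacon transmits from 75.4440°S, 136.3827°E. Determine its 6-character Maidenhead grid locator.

PB84en

Shift to the Maidenhead origin (180°W, 90°S): lon 316.3827, lat 14.5560.
Field (20°×10°, letters A–R): lon ⌊316.3827/20⌋ = 15 → P; lat ⌊14.5560/10⌋ = 1 → B.
Square (2°×1°, digits 0–9): lon ⌊16.3827/2⌋ = 8; lat ⌊4.5560/1⌋ = 4.
Subsquare (5′×2.5′, letters a–x): lon ⌊0.3827/0.0833333⌋ = 4 → e; lat ⌊0.5560/0.0416667⌋ = 13 → n.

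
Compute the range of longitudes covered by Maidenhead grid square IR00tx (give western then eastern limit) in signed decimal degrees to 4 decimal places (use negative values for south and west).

-18.4167, -18.3333

Field I=8, R=17: +8·20° lon, +17·10° lat → SW at lon -20°, lat 80°.
Square 0, 0: +0·2° lon, +0·1° lat → SW at lon -20°, lat 80°.
Subsquare t=19, x=23: +19·0.0833333° lon, +23·0.0416667° lat → SW at lon -18.4167°, lat 80.9583°.
Cell spans 0.0833333° lon × 0.0416667° lat.
west -18.4167, east -18.3333.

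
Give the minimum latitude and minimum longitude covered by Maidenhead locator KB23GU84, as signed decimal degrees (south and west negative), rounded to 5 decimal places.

Field K=10, B=1: +10·20° lon, +1·10° lat → SW at lon 20°, lat -80°.
Square 2, 3: +2·2° lon, +3·1° lat → SW at lon 24°, lat -77°.
Subsquare g=6, u=20: +6·0.0833333° lon, +20·0.0416667° lat → SW at lon 24.5°, lat -76.1667°.
Extended square 8, 4: +8·0.00833333° lon, +4·0.00416667° lat → SW at lon 24.5667°, lat -76.15°.
latitude -76.15000, longitude 24.56667.

-76.15000, 24.56667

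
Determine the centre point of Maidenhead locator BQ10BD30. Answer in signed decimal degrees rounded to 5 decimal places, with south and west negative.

Field B=1, Q=16: +1·20° lon, +16·10° lat → SW at lon -160°, lat 70°.
Square 1, 0: +1·2° lon, +0·1° lat → SW at lon -158°, lat 70°.
Subsquare b=1, d=3: +1·0.0833333° lon, +3·0.0416667° lat → SW at lon -157.917°, lat 70.125°.
Extended square 3, 0: +3·0.00833333° lon, +0·0.00416667° lat → SW at lon -157.892°, lat 70.125°.
Cell spans 0.00833333° lon × 0.00416667° lat. Centre is SW corner plus half of each.
latitude 70.12708, longitude -157.88750.

70.12708, -157.88750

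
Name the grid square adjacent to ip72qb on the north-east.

Longitude subsquare q = 16; +1 → 17 = r.
Latitude subsquare b = 1; +1 → 2 = c.

IP72rc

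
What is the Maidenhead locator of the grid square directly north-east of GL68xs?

GL78at

Longitude subsquare x = 23; +1 → 24, wraps to 0 = a, carry into square.
Longitude square 6; +1 → 7.
Latitude subsquare s = 18; +1 → 19 = t.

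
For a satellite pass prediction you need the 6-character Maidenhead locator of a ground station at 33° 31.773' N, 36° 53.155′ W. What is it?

Offset from 180°W / 90°S: lon 143.1141°, lat 123.5296°.
Field: lon ⌊143.1141/20⌋ = 7 → H; lat ⌊123.5296/10⌋ = 12 → M.
Square: lon ⌊3.1141/2⌋ = 1; lat ⌊3.5296/1⌋ = 3.
Subsquare: lon ⌊1.1141/0.0833333⌋ = 13 → n; lat ⌊0.5296/0.0416667⌋ = 12 → m.

HM13nm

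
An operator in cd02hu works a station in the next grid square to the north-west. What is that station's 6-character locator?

CD02gv

Longitude subsquare h = 7; −1 → 6 = g.
Latitude subsquare u = 20; +1 → 21 = v.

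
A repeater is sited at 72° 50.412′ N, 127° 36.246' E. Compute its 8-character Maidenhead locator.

Add 180° to longitude and 90° to latitude: 307.60410, 162.84020.
Field: 307.60410/20 → 15 → P, 162.84020/10 → 16 → Q; chars PQ.
Square: 7.60410/2 → 3, 2.84020/1 → 2; chars 32.
Subsquare: 1.60410/0.0833333 → 19 → t, 0.84020/0.0416667 → 20 → u; chars tu.
Extended square: 0.02077/0.00833333 → 2, 0.00687/0.00416667 → 1; chars 21.

PQ32tu21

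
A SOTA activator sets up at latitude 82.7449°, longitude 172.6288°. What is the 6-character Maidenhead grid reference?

Add 180° to longitude and 90° to latitude: 352.6288, 172.7449.
Field: lon ⌊352.6288/20⌋ = 17 → R; lat ⌊172.7449/10⌋ = 17 → R.
Square: lon ⌊12.6288/2⌋ = 6; lat ⌊2.7449/1⌋ = 2.
Subsquare: lon ⌊0.6288/0.0833333⌋ = 7 → h; lat ⌊0.7449/0.0416667⌋ = 17 → r.

RR62hr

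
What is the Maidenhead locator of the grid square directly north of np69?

NQ60

Latitude square 9; +1 → 10, wraps to 0, carry into field.
Latitude field P = 15; +1 → 16 = Q.
The longitude characters are unchanged.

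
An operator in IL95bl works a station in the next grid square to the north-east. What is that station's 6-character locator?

Longitude subsquare b = 1; +1 → 2 = c.
Latitude subsquare l = 11; +1 → 12 = m.

IL95cm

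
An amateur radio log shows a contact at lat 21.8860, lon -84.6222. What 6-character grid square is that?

EL71qv

Offset from 180°W / 90°S: lon 95.3778°, lat 111.8860°.
Field: 95.3778/20 → 4 → E, 111.8860/10 → 11 → L; chars EL.
Square: 15.3778/2 → 7, 1.8860/1 → 1; chars 71.
Subsquare: 1.3778/0.0833333 → 16 → q, 0.8860/0.0416667 → 21 → v; chars qv.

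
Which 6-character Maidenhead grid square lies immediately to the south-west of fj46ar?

FJ36xq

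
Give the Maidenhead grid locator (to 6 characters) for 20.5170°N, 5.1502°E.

JL20nm

Add 180° to longitude and 90° to latitude: 185.1502, 110.5170.
Field: lon ⌊185.1502/20⌋ = 9 → J; lat ⌊110.5170/10⌋ = 11 → L.
Square: lon ⌊5.1502/2⌋ = 2; lat ⌊0.5170/1⌋ = 0.
Subsquare: lon ⌊1.1502/0.0833333⌋ = 13 → n; lat ⌊0.5170/0.0416667⌋ = 12 → m.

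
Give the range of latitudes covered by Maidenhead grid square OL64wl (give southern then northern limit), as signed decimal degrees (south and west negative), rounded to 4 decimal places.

24.4583, 24.5000

Field O=14, L=11: +14·20° lon, +11·10° lat → SW at lon 100°, lat 20°.
Square 6, 4: +6·2° lon, +4·1° lat → SW at lon 112°, lat 24°.
Subsquare w=22, l=11: +22·0.0833333° lon, +11·0.0416667° lat → SW at lon 113.833°, lat 24.4583°.
Cell spans 0.0833333° lon × 0.0416667° lat.
south 24.4583, north 24.5000.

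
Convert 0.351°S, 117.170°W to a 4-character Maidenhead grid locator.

DI19

Offset from 180°W / 90°S: lon 62.83°, lat 89.65°.
Field: 62.83/20 → 3 → D, 89.65/10 → 8 → I; chars DI.
Square: 2.83/2 → 1, 9.65/1 → 9; chars 19.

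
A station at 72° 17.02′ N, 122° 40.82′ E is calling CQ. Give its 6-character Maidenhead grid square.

Shift to the Maidenhead origin (180°W, 90°S): lon 302.6803, lat 162.2837.
Field: 302.6803/20 → 15 → P, 162.2837/10 → 16 → Q; chars PQ.
Square: 2.6803/2 → 1, 2.2837/1 → 2; chars 12.
Subsquare: 0.6803/0.0833333 → 8 → i, 0.2837/0.0416667 → 6 → g; chars ig.

PQ12ig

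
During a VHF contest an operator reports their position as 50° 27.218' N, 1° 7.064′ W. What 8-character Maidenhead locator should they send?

Shift to the Maidenhead origin (180°W, 90°S): lon 178.88227, lat 140.45363.
Field: 178.88227/20 → 8 → I, 140.45363/10 → 14 → O; chars IO.
Square: 18.88227/2 → 9, 0.45363/1 → 0; chars 90.
Subsquare: 0.88227/0.0833333 → 10 → k, 0.45363/0.0416667 → 10 → k; chars kk.
Extended square: 0.04893/0.00833333 → 5, 0.03697/0.00416667 → 8; chars 58.

IO90kk58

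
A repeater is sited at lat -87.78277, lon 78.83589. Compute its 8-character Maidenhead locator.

MA92kf02

Add 180° to longitude and 90° to latitude: 258.83589, 2.21723.
Field: 258.83589/20 → 12 → M, 2.21723/10 → 0 → A; chars MA.
Square: 18.83589/2 → 9, 2.21723/1 → 2; chars 92.
Subsquare: 0.83589/0.0833333 → 10 → k, 0.21723/0.0416667 → 5 → f; chars kf.
Extended square: 0.00256/0.00833333 → 0, 0.00890/0.00416667 → 2; chars 02.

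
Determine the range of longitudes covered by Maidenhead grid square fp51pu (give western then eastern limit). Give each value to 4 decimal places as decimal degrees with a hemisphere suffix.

68.7500° W, 68.6667° W

Field F=5, P=15: +5·20° lon, +15·10° lat → SW at lon -80°, lat 60°.
Square 5, 1: +5·2° lon, +1·1° lat → SW at lon -70°, lat 61°.
Subsquare p=15, u=20: +15·0.0833333° lon, +20·0.0416667° lat → SW at lon -68.75°, lat 61.8333°.
Cell spans 0.0833333° lon × 0.0416667° lat.
west 68.7500° W, east 68.6667° W.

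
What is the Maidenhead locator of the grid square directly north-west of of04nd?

Longitude subsquare n = 13; −1 → 12 = m.
Latitude subsquare d = 3; +1 → 4 = e.

OF04me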